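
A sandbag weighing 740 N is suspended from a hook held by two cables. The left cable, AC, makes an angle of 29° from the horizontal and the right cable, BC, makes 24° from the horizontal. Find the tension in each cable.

ΣF_x = 0: −T_AC·cos29° + T_BC·cos24° = 0 → T_BC = 0.95739·T_AC.
ΣF_y = 0: T_AC·sin29° + T_BC·sin24° = 740.
Substitute: T_AC·(0.48481 + 0.95739·0.406737) = 740 → T_AC = 846.473 ≈ 846.5 N.
Then T_BC = 0.95739 × 846.473 = 810.4 N.

T_AC = 846.5 N, T_BC = 810.4 N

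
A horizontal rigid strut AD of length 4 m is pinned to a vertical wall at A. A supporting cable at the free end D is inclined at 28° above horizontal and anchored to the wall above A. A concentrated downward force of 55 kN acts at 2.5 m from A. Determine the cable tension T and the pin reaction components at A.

T = 73.22 kN, A_x = 64.65 kN, A_y = 20.62 kN

ΣM about A: T·sin28°·4 − 55·2.5 = 0 → T = 137.5/(4·0.469472) = 73.2206 ≈ 73.22 kN.
ΣF_x = 0: A_x − T·cos28° = 0 → A_x = 73.2206 × 0.882948 = 64.65 kN.
ΣF_y = 0: A_y + T·sin28° − 55 = 0 → A_y = 55 − 73.2206 × 0.469472 = 20.62 kN.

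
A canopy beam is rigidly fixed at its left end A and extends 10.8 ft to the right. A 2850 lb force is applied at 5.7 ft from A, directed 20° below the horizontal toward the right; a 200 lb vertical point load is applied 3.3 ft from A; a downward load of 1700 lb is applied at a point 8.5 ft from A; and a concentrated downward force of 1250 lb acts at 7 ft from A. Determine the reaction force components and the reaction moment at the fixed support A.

A_x = -2678 lb, A_y = 4125 lb, M_A = 29420 lb·ft

ΣF_x = 0: A_x + 2850·cos20° = 0 → A_x = -2678 lb.
ΣF_y = 0: A_y − 2850·sin20° − 200 − 1700 − 1250 = 0 → A_y = 4125 lb.
ΣM about A: M_A − 2850·sin20°·5.7 − 200·3.3 − 1700·8.5 − 1250·7 = 0 → M_A = 29420 lb·ft.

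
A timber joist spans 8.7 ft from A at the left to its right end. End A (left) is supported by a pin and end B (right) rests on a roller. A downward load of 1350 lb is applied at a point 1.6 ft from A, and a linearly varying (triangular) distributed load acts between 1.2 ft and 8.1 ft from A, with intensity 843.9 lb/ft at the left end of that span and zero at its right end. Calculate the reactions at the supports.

A_x = 0, A_y = 2842 lb, B_y = 1420 lb

Resultant of the triangular load: ½ × 843.9 × 6.9 = 2911.455 lb, acting at 3.5 ft from A (one-third of the span from the peak).
Taking moments about A: B_y·8.7 − 1350·1.6 − (½·843.9·6.9)·3.5 = 0 → B_y = 12350.0925/8.7 = 1419.55 ≈ 1420 lb.
ΣF_y = 0: A_y + 1419.55 − 1350 − ½·843.9·6.9 = 0 → A_y = 2842 lb.
ΣF_x = 0: no horizontal applied forces, so A_x = 0.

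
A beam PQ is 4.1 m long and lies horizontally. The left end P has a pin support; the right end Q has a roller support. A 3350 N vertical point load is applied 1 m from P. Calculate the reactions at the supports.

P_x = 0, P_y = 2533 N, Q_y = 817.1 N

ΣM about P: Q_y·4.1 − 3350·1 = 0 → Q_y = 3350/4.1 = 817.073 ≈ 817.1 N.
ΣF_y = 0: P_y + 817.073 − 3350 = 0 → P_y = 2533 N.
ΣF_x = 0: no horizontal applied forces, so P_x = 0.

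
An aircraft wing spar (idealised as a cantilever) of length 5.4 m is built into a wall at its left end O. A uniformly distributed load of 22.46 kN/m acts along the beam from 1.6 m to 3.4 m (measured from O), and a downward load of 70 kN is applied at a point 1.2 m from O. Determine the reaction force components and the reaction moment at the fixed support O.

Resultant of the distributed load: 22.46 × 1.8 = 40.428 kN at 2.5 m from O.
ΣF_x = 0: O_x = 0.
ΣF_y = 0: O_y − 22.46·1.8 − 70 = 0 → O_y = 110.4 kN.
ΣM about O: M_O − (22.46·1.8)·2.5 − 70·1.2 = 0 → M_O = 185.1 kN·m.

O_x = 0, O_y = 110.4 kN, M_O = 185.1 kN·m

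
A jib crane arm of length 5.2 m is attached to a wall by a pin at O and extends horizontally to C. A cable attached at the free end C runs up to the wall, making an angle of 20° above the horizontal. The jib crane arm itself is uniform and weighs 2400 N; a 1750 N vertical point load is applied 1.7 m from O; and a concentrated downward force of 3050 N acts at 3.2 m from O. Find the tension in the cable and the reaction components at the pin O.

ΣM about O: T·sin20°·5.2 − 2400·2.6 − 1750·1.7 − 3050·3.2 = 0 → T = 18975/(5.2·0.34202) = 10669.1 ≈ 10670 N.
ΣF_x = 0: O_x − T·cos20° = 0 → O_x = 10669.1 × 0.939693 = 10030 N.
ΣF_y = 0: O_y + T·sin20° − 2400 − 1750 − 3050 = 0 → O_y = 7200 − 10669.1 × 0.34202 = 3551 N.

T = 10670 N, O_x = 10030 N, O_y = 3551 N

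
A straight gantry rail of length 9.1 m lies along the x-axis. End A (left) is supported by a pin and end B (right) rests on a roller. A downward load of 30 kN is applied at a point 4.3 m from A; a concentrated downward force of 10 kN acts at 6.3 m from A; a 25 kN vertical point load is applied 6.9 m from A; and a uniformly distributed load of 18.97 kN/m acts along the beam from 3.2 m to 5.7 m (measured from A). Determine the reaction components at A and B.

A_x = 0, A_y = 49.18 kN, B_y = 63.25 kN

Resultant of the distributed load: 18.97 × 2.5 = 47.425 kN at 4.45 m from A.
Taking moments about A: B_y·9.1 − 30·4.3 − 10·6.3 − 25·6.9 − (18.97·2.5)·4.45 = 0 → B_y = 575.54125/9.1 = 63.2463 ≈ 63.25 kN.
ΣF_y = 0: A_y + 63.2463 − 30 − 10 − 25 − 18.97·2.5 = 0 → A_y = 49.18 kN.
ΣF_x = 0: no horizontal applied forces, so A_x = 0.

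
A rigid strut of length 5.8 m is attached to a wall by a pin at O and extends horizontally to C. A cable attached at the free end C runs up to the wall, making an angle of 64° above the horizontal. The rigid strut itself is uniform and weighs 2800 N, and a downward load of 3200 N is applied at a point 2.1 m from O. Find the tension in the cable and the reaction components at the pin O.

T = 2847 N, O_x = 1248 N, O_y = 3441 N

ΣM about O: T·sin64°·5.8 − 2800·2.9 − 3200·2.1 = 0 → T = 14840/(5.8·0.898794) = 2846.73 ≈ 2847 N.
ΣF_x = 0: O_x − T·cos64° = 0 → O_x = 2846.73 × 0.438371 = 1248 N.
ΣF_y = 0: O_y + T·sin64° − 2800 − 3200 = 0 → O_y = 6000 − 2846.73 × 0.898794 = 3441 N.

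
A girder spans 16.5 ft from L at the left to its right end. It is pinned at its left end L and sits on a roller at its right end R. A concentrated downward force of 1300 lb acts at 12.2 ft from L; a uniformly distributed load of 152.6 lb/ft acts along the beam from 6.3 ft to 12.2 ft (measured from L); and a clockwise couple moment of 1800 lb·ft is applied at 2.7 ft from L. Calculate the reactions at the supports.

L_x = 0, L_y = 625.3 lb, R_y = 1575 lb

Resultant of the distributed load: 152.6 × 5.9 = 900.34 lb at 9.25 ft from L.
ΣM about L: R_y·16.5 − 1300·12.2 − (152.6·5.9)·9.25 − 1800 = 0 → R_y = 25988.145/16.5 = 1575.04 ≈ 1575 lb.
ΣF_y = 0: L_y + 1575.04 − 1300 − 152.6·5.9 = 0 → L_y = 625.3 lb.
ΣF_x = 0: no horizontal applied forces, so L_x = 0.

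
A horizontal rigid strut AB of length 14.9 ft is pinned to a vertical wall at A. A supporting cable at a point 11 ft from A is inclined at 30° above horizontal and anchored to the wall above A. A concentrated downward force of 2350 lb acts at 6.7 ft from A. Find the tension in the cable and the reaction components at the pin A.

ΣM about A: T·sin30°·11 − 2350·6.7 = 0 → T = 15745/(11·0.5) = 2862.73 ≈ 2863 lb.
ΣF_x = 0: A_x − T·cos30° = 0 → A_x = 2862.73 × 0.866025 = 2479 lb.
ΣF_y = 0: A_y + T·sin30° − 2350 = 0 → A_y = 2350 − 2862.73 × 0.5 = 918.6 lb.

T = 2863 lb, A_x = 2479 lb, A_y = 918.6 lb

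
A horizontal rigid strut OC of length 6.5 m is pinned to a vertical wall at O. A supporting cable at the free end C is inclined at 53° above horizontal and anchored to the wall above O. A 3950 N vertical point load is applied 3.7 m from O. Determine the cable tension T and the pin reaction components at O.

ΣM about O: T·sin53°·6.5 − 3950·3.7 = 0 → T = 14615/(6.5·0.798636) = 2815.38 ≈ 2815 N.
ΣF_x = 0: O_x − T·cos53° = 0 → O_x = 2815.38 × 0.601815 = 1694 N.
ΣF_y = 0: O_y + T·sin53° − 3950 = 0 → O_y = 3950 − 2815.38 × 0.798636 = 1702 N.

T = 2815 N, O_x = 1694 N, O_y = 1702 N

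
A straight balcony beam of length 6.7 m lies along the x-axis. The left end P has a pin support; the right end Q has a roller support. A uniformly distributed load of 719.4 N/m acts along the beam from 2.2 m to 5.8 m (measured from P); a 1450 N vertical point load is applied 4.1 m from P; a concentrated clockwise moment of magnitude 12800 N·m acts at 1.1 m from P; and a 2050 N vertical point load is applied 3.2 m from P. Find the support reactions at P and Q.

P_x = 0, P_y = 766.8 N, Q_y = 5323 N

Resultant of the distributed load: 719.4 × 3.6 = 2589.84 N at 4 m from P.
Moments about P: Q_y·6.7 − (719.4·3.6)·4 − 1450·4.1 − 12800 − 2050·3.2 = 0 → Q_y = 35664.36/6.7 = 5323.04 ≈ 5323 N.
ΣF_y = 0: P_y + 5323.04 − 719.4·3.6 − 1450 − 2050 = 0 → P_y = 766.8 N.
ΣF_x = 0: no horizontal applied forces, so P_x = 0.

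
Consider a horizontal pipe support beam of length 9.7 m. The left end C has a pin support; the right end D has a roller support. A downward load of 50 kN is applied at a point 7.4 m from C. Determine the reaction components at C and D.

ΣM about C: D_y·9.7 − 50·7.4 = 0 → D_y = 370/9.7 = 38.1443 ≈ 38.14 kN.
ΣF_y = 0: C_y + 38.1443 − 50 = 0 → C_y = 11.86 kN.
ΣF_x = 0: no horizontal applied forces, so C_x = 0.

C_x = 0, C_y = 11.86 kN, D_y = 38.14 kN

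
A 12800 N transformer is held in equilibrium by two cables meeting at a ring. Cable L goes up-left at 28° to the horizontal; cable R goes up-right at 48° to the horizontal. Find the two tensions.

ΣF_x = 0: −T_L·cos28° + T_R·cos48° = 0 → T_R = 1.31954·T_L.
ΣF_y = 0: T_L·sin28° + T_R·sin48° = 12800.
Substitute: T_L·(0.469472 + 1.31954·0.743145) = 12800 → T_L = 8827.09 ≈ 8827 N.
Then T_R = 1.31954 × 8827.09 = 11650 N.

T_L = 8827 N, T_R = 11650 N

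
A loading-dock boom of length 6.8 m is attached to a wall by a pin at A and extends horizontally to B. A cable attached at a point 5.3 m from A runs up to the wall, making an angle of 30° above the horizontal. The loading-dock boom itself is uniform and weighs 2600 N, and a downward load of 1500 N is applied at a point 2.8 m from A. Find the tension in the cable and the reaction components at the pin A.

T = 4921 N, A_x = 4261 N, A_y = 1640 N

ΣM about A: T·sin30°·5.3 − 2600·3.4 − 1500·2.8 = 0 → T = 13040/(5.3·0.5) = 4920.75 ≈ 4921 N.
ΣF_x = 0: A_x − T·cos30° = 0 → A_x = 4920.75 × 0.866025 = 4261 N.
ΣF_y = 0: A_y + T·sin30° − 2600 − 1500 = 0 → A_y = 4100 − 4920.75 × 0.5 = 1640 N.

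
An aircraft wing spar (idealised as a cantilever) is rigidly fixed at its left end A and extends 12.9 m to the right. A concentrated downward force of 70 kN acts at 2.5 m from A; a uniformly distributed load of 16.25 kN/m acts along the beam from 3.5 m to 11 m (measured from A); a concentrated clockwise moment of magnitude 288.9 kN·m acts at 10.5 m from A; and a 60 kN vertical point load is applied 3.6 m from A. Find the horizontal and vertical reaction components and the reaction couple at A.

Resultant of the distributed load: 16.25 × 7.5 = 121.875 kN at 7.25 m from A.
ΣF_x = 0: A_x = 0.
ΣF_y = 0: A_y − 70 − 16.25·7.5 − 60 = 0 → A_y = 251.9 kN.
ΣM about A: M_A − 70·2.5 − (16.25·7.5)·7.25 − 288.9 − 60·3.6 = 0 → M_A = 1563 kN·m.

A_x = 0, A_y = 251.9 kN, M_A = 1563 kN·m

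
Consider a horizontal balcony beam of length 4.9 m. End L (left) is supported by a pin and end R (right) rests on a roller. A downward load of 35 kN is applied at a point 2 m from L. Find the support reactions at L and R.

L_x = 0, L_y = 20.71 kN, R_y = 14.29 kN

ΣM about L: R_y·4.9 − 35·2 = 0 → R_y = 70/4.9 = 14.2857 ≈ 14.29 kN.
ΣF_y = 0: L_y + 14.2857 − 35 = 0 → L_y = 20.71 kN.
ΣF_x = 0: no horizontal applied forces, so L_x = 0.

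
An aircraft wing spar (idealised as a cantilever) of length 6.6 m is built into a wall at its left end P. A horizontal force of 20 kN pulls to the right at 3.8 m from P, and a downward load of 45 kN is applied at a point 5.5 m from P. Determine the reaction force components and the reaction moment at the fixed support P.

P_x = -20.00 kN, P_y = 45.00 kN, M_P = 247.5 kN·m

ΣF_x = 0: P_x + 20 = 0 → P_x = -20.00 kN.
ΣF_y = 0: P_y − 45 = 0 → P_y = 45.00 kN.
ΣM about P: M_P − 45·5.5 = 0 → M_P = 247.5 kN·m.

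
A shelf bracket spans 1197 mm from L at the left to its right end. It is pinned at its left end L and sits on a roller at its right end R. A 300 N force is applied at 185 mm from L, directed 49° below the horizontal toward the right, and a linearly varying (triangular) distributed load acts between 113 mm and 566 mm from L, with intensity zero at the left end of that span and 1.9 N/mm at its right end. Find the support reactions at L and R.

Resultant of the triangular load: ½ × 1.9 × 453 = 430.35 N, acting at 415 mm from L (one-third of the span from the peak).
Taking moments about L: R_y·1197 − 300·sin49°·185 − (½·1.9·453)·415 = 0 → R_y = 220482/1197 = 184.195 ≈ 184.2 N.
ΣF_y = 0: L_y + 184.195 − 300·sin49° − ½·1.9·453 = 0 → L_y = 472.6 N.
ΣF_x = 0: L_x + 300·cos49° = 0 → L_x = -196.8 N.

L_x = -196.8 N, L_y = 472.6 N, R_y = 184.2 N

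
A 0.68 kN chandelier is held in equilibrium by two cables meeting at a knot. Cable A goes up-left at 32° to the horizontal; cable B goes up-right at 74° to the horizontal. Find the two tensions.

T_A = 0.1950 kN, T_B = 0.5999 kN

ΣF_x = 0: −T_A·cos32° + T_B·cos74° = 0 → T_B = 3.07668·T_A.
ΣF_y = 0: T_A·sin32° + T_B·sin74° = 0.68.
Substitute: T_A·(0.529919 + 3.07668·0.961262) = 0.68 → T_A = 0.194987 ≈ 0.1950 kN.
Then T_B = 3.07668 × 0.194987 = 0.5999 kN.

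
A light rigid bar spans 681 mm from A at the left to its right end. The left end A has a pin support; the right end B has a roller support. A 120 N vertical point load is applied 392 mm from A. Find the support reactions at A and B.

ΣM about A: B_y·681 − 120·392 = 0 → B_y = 47040/681 = 69.0749 ≈ 69.07 N.
ΣF_y = 0: A_y + 69.0749 − 120 = 0 → A_y = 50.93 N.
ΣF_x = 0: no horizontal applied forces, so A_x = 0.

A_x = 0, A_y = 50.93 N, B_y = 69.07 N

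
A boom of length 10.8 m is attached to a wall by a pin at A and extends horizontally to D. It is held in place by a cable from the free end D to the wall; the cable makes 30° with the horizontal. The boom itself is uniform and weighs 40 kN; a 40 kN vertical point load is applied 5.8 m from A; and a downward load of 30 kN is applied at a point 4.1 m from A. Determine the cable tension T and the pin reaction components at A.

T = 105.7 kN, A_x = 91.57 kN, A_y = 57.13 kN

ΣM about A: T·sin30°·10.8 − 40·5.4 − 40·5.8 − 30·4.1 = 0 → T = 571/(10.8·0.5) = 105.741 ≈ 105.7 kN.
ΣF_x = 0: A_x − T·cos30° = 0 → A_x = 105.741 × 0.866025 = 91.57 kN.
ΣF_y = 0: A_y + T·sin30° − 40 − 40 − 30 = 0 → A_y = 110 − 105.741 × 0.5 = 57.13 kN.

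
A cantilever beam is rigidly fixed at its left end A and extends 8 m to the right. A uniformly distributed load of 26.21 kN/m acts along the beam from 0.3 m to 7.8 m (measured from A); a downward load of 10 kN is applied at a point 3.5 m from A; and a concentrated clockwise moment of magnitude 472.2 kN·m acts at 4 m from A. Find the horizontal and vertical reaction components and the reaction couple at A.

A_x = 0, A_y = 206.6 kN, M_A = 1303 kN·m

Resultant of the distributed load: 26.21 × 7.5 = 196.575 kN at 4.05 m from A.
ΣF_x = 0: A_x = 0.
ΣF_y = 0: A_y − 26.21·7.5 − 10 = 0 → A_y = 206.6 kN.
ΣM about A: M_A − (26.21·7.5)·4.05 − 10·3.5 − 472.2 = 0 → M_A = 1303 kN·m.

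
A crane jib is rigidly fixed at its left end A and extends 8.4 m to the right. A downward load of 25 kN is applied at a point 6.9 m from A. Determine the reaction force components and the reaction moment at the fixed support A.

ΣF_x = 0: A_x = 0.
ΣF_y = 0: A_y − 25 = 0 → A_y = 25.00 kN.
ΣM about A: M_A − 25·6.9 = 0 → M_A = 172.5 kN·m.

A_x = 0, A_y = 25.00 kN, M_A = 172.5 kN·m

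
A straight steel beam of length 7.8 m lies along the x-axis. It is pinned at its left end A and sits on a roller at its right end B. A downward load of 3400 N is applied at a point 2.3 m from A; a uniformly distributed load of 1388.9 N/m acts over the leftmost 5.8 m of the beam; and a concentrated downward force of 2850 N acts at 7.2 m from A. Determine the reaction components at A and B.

Resultant of the distributed load: 1388.9 × 5.8 = 8055.62 N at 2.9 m from A.
Taking moments about A: B_y·7.8 − 3400·2.3 − (1388.9·5.8)·2.9 − 2850·7.2 = 0 → B_y = 51701.298/7.8 = 6628.37 ≈ 6628 N.
ΣF_y = 0: A_y + 6628.37 − 3400 − 1388.9·5.8 − 2850 = 0 → A_y = 7677 N.
ΣF_x = 0: no horizontal applied forces, so A_x = 0.

A_x = 0, A_y = 7677 N, B_y = 6628 N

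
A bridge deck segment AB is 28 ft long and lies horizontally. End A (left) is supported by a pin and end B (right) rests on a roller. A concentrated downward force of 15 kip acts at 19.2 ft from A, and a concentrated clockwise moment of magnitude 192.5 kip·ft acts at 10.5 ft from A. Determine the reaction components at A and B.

Moments about A: B_y·28 − 15·19.2 − 192.5 = 0 → B_y = 480.5/28 = 17.1607 ≈ 17.16 kip.
ΣF_y = 0: A_y + 17.1607 − 15 = 0 → A_y = -2.161 kip.
ΣF_x = 0: no horizontal applied forces, so A_x = 0.

A_x = 0, A_y = -2.161 kip, B_y = 17.16 kip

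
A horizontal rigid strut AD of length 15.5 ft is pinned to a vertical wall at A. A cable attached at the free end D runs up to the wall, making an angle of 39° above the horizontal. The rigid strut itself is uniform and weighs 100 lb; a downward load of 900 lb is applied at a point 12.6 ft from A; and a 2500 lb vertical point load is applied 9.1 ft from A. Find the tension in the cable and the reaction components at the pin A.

ΣM about A: T·sin39°·15.5 − 100·7.75 − 900·12.6 − 2500·9.1 = 0 → T = 34865/(15.5·0.62932) = 3574.26 ≈ 3574 lb.
ΣF_x = 0: A_x − T·cos39° = 0 → A_x = 3574.26 × 0.777146 = 2778 lb.
ΣF_y = 0: A_y + T·sin39° − 100 − 900 − 2500 = 0 → A_y = 3500 − 3574.26 × 0.62932 = 1251 lb.

T = 3574 lb, A_x = 2778 lb, A_y = 1251 lb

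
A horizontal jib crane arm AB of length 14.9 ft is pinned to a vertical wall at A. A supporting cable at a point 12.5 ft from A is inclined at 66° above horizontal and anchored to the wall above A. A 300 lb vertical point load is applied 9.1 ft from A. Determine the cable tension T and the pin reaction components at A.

ΣM about A: T·sin66°·12.5 − 300·9.1 = 0 → T = 2730/(12.5·0.913545) = 239.069 ≈ 239.1 lb.
ΣF_x = 0: A_x − T·cos66° = 0 → A_x = 239.069 × 0.406737 = 97.24 lb.
ΣF_y = 0: A_y + T·sin66° − 300 = 0 → A_y = 300 − 239.069 × 0.913545 = 81.60 lb.

T = 239.1 lb, A_x = 97.24 lb, A_y = 81.60 lb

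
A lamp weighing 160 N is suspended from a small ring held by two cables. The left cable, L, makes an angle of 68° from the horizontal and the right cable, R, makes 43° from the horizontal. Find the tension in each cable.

ΣF_x = 0: −T_L·cos68° + T_R·cos43° = 0 → T_R = 0.51221·T_L.
ΣF_y = 0: T_L·sin68° + T_R·sin43° = 160.
Substitute: T_L·(0.927184 + 0.51221·0.681998) = 160 → T_L = 125.342 ≈ 125.3 N.
Then T_R = 0.51221 × 125.342 = 64.20 N.

T_L = 125.3 N, T_R = 64.20 N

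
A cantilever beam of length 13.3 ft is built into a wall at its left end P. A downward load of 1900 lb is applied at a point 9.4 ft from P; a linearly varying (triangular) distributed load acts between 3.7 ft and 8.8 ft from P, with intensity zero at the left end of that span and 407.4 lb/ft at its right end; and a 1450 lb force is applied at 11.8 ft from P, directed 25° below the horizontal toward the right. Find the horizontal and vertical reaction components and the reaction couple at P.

P_x = -1314 lb, P_y = 3552 lb, M_P = 32470 lb·ft

Resultant of the triangular load: ½ × 407.4 × 5.1 = 1038.87 lb, acting at 7.1 ft from P (one-third of the span from the peak).
ΣF_x = 0: P_x + 1450·cos25° = 0 → P_x = -1314 lb.
ΣF_y = 0: P_y − 1900 − ½·407.4·5.1 − 1450·sin25° = 0 → P_y = 3552 lb.
ΣM about P: M_P − 1900·9.4 − (½·407.4·5.1)·7.1 − 1450·sin25°·11.8 = 0 → M_P = 32470 lb·ft.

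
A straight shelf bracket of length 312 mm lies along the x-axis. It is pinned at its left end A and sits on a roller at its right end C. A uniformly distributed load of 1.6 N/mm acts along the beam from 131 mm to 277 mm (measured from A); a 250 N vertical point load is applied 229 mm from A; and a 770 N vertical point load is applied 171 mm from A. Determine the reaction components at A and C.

A_x = 0, A_y = 495.3 N, C_y = 758.3 N

Resultant of the distributed load: 1.6 × 146 = 233.6 N at 204 mm from A.
ΣM about A: C_y·312 − (1.6·146)·204 − 250·229 − 770·171 = 0 → C_y = 236574.4/312 = 758.251 ≈ 758.3 N.
ΣF_y = 0: A_y + 758.251 − 1.6·146 − 250 − 770 = 0 → A_y = 495.3 N.
ΣF_x = 0: no horizontal applied forces, so A_x = 0.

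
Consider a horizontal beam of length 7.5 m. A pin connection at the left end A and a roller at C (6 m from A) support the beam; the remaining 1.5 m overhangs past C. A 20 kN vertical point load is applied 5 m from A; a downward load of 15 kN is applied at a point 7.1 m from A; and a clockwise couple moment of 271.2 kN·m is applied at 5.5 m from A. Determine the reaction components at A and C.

A_x = 0, A_y = -44.62 kN, C_y = 79.62 kN

Taking moments about A: C_y·6 − 20·5 − 15·7.1 − 271.2 = 0 → C_y = 477.7/6 = 79.6167 ≈ 79.62 kN.
ΣF_y = 0: A_y + 79.6167 − 20 − 15 = 0 → A_y = -44.62 kN.
ΣF_x = 0: no horizontal applied forces, so A_x = 0.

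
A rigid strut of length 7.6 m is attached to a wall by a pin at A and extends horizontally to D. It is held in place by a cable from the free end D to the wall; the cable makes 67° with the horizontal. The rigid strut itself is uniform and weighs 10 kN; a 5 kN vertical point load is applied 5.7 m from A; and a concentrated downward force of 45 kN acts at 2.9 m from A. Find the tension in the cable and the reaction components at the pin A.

ΣM about A: T·sin67°·7.6 − 10·3.8 − 5·5.7 − 45·2.9 = 0 → T = 197/(7.6·0.920505) = 28.1596 ≈ 28.16 kN.
ΣF_x = 0: A_x − T·cos67° = 0 → A_x = 28.1596 × 0.390731 = 11.00 kN.
ΣF_y = 0: A_y + T·sin67° − 10 − 5 − 45 = 0 → A_y = 60 − 28.1596 × 0.920505 = 34.08 kN.

T = 28.16 kN, A_x = 11.00 kN, A_y = 34.08 kN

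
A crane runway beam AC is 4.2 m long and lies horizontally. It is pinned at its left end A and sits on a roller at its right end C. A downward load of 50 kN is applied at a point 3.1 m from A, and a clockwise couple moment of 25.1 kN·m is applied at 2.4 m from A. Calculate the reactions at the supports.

A_x = 0, A_y = 7.119 kN, C_y = 42.88 kN

Moments about A: C_y·4.2 − 50·3.1 − 25.1 = 0 → C_y = 180.1/4.2 = 42.881 ≈ 42.88 kN.
ΣF_y = 0: A_y + 42.881 − 50 = 0 → A_y = 7.119 kN.
ΣF_x = 0: no horizontal applied forces, so A_x = 0.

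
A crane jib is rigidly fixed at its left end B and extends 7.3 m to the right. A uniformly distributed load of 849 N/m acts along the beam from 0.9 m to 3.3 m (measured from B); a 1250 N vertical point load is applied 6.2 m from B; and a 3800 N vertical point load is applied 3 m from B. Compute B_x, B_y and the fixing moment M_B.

Resultant of the distributed load: 849 × 2.4 = 2037.6 N at 2.1 m from B.
ΣF_x = 0: B_x = 0.
ΣF_y = 0: B_y − 849·2.4 − 1250 − 3800 = 0 → B_y = 7088 N.
ΣM about B: M_B − (849·2.4)·2.1 − 1250·6.2 − 3800·3 = 0 → M_B = 23430 N·m.

B_x = 0, B_y = 7088 N, M_B = 23430 N·m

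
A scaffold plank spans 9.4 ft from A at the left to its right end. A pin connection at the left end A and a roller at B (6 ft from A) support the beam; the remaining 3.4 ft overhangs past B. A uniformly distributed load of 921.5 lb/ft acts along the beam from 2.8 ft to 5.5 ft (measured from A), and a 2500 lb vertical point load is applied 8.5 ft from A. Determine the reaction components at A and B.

Resultant of the distributed load: 921.5 × 2.7 = 2488.05 lb at 4.15 ft from A.
Taking moments about A: B_y·6 − (921.5·2.7)·4.15 − 2500·8.5 = 0 → B_y = 31575.4075/6 = 5262.57 ≈ 5263 lb.
ΣF_y = 0: A_y + 5262.57 − 921.5·2.7 − 2500 = 0 → A_y = -274.5 lb.
ΣF_x = 0: no horizontal applied forces, so A_x = 0.

A_x = 0, A_y = -274.5 lb, B_y = 5263 lb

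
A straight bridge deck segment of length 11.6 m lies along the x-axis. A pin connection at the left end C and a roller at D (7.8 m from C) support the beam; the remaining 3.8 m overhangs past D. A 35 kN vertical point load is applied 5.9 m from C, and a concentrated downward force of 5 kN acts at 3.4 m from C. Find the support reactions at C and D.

Taking moments about C: D_y·7.8 − 35·5.9 − 5·3.4 = 0 → D_y = 223.5/7.8 = 28.6538 ≈ 28.65 kN.
ΣF_y = 0: C_y + 28.6538 − 35 − 5 = 0 → C_y = 11.35 kN.
ΣF_x = 0: no horizontal applied forces, so C_x = 0.

C_x = 0, C_y = 11.35 kN, D_y = 28.65 kN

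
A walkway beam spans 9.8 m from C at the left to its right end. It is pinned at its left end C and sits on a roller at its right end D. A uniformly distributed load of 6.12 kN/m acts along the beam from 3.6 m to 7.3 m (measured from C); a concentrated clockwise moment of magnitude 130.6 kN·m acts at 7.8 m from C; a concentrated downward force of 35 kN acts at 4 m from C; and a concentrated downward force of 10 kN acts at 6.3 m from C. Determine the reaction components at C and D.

Resultant of the distributed load: 6.12 × 3.7 = 22.644 kN at 5.45 m from C.
ΣM about C: D_y·9.8 − (6.12·3.7)·5.45 − 130.6 − 35·4 − 10·6.3 = 0 → D_y = 457.0098/9.8 = 46.6337 ≈ 46.63 kN.
ΣF_y = 0: C_y + 46.6337 − 6.12·3.7 − 35 − 10 = 0 → C_y = 21.01 kN.
ΣF_x = 0: no horizontal applied forces, so C_x = 0.

C_x = 0, C_y = 21.01 kN, D_y = 46.63 kN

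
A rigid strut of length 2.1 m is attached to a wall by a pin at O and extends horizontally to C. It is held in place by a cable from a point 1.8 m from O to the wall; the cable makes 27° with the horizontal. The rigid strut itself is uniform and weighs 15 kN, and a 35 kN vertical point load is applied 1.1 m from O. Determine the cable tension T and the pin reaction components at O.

ΣM about O: T·sin27°·1.8 − 15·1.05 − 35·1.1 = 0 → T = 54.25/(1.8·0.45399) = 66.3867 ≈ 66.39 kN.
ΣF_x = 0: O_x − T·cos27° = 0 → O_x = 66.3867 × 0.891007 = 59.15 kN.
ΣF_y = 0: O_y + T·sin27° − 15 − 35 = 0 → O_y = 50 − 66.3867 × 0.45399 = 19.86 kN.

T = 66.39 kN, O_x = 59.15 kN, O_y = 19.86 kN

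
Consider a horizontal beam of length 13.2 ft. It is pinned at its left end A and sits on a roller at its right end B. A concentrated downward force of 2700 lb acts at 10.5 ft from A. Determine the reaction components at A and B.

Moments about A: B_y·13.2 − 2700·10.5 = 0 → B_y = 28350/13.2 = 2147.73 ≈ 2148 lb.
ΣF_y = 0: A_y + 2147.73 − 2700 = 0 → A_y = 552.3 lb.
ΣF_x = 0: no horizontal applied forces, so A_x = 0.

A_x = 0, A_y = 552.3 lb, B_y = 2148 lb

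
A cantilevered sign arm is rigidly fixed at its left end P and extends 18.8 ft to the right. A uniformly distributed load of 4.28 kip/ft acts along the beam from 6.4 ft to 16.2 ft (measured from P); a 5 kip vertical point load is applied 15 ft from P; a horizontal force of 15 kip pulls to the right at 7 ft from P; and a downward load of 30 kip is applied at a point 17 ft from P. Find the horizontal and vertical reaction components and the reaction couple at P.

Resultant of the distributed load: 4.28 × 9.8 = 41.944 kip at 11.3 ft from P.
ΣF_x = 0: P_x + 15 = 0 → P_x = -15.00 kip.
ΣF_y = 0: P_y − 4.28·9.8 − 5 − 30 = 0 → P_y = 76.94 kip.
ΣM about P: M_P − (4.28·9.8)·11.3 − 5·15 − 30·17 = 0 → M_P = 1059 kip·ft.

P_x = -15.00 kip, P_y = 76.94 kip, M_P = 1059 kip·ft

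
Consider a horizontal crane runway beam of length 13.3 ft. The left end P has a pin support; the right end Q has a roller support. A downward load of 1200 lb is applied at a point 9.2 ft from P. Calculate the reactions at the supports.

P_x = 0, P_y = 369.9 lb, Q_y = 830.1 lb

Moments about P: Q_y·13.3 − 1200·9.2 = 0 → Q_y = 11040/13.3 = 830.075 ≈ 830.1 lb.
ΣF_y = 0: P_y + 830.075 − 1200 = 0 → P_y = 369.9 lb.
ΣF_x = 0: no horizontal applied forces, so P_x = 0.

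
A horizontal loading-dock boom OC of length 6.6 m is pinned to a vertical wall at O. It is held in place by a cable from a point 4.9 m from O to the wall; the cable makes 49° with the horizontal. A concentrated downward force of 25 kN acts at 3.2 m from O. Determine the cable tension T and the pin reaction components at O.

T = 21.63 kN, O_x = 14.19 kN, O_y = 8.673 kN

ΣM about O: T·sin49°·4.9 − 25·3.2 = 0 → T = 80/(4.9·0.75471) = 21.6329 ≈ 21.63 kN.
ΣF_x = 0: O_x − T·cos49° = 0 → O_x = 21.6329 × 0.656059 = 14.19 kN.
ΣF_y = 0: O_y + T·sin49° − 25 = 0 → O_y = 25 − 21.6329 × 0.75471 = 8.673 kN.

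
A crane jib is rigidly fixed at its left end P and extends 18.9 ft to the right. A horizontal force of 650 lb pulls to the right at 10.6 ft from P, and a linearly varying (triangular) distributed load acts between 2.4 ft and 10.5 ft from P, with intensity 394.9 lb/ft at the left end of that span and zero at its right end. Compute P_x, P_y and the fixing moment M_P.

Resultant of the triangular load: ½ × 394.9 × 8.1 = 1599.345 lb, acting at 5.1 ft from P (one-third of the span from the peak).
ΣF_x = 0: P_x + 650 = 0 → P_x = -650.0 lb.
ΣF_y = 0: P_y − ½·394.9·8.1 = 0 → P_y = 1599 lb.
ΣM about P: M_P − (½·394.9·8.1)·5.1 = 0 → M_P = 8157 lb·ft.

P_x = -650.0 lb, P_y = 1599 lb, M_P = 8157 lb·ft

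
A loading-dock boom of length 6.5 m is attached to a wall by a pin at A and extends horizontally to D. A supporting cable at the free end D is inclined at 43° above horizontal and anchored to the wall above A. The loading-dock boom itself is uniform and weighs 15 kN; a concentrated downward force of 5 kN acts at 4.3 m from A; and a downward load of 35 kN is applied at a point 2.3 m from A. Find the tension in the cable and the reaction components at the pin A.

ΣM about A: T·sin43°·6.5 − 15·3.25 − 5·4.3 − 35·2.3 = 0 → T = 150.75/(6.5·0.681998) = 34.0064 ≈ 34.01 kN.
ΣF_x = 0: A_x − T·cos43° = 0 → A_x = 34.0064 × 0.731354 = 24.87 kN.
ΣF_y = 0: A_y + T·sin43° − 15 − 5 − 35 = 0 → A_y = 55 − 34.0064 × 0.681998 = 31.81 kN.

T = 34.01 kN, A_x = 24.87 kN, A_y = 31.81 kN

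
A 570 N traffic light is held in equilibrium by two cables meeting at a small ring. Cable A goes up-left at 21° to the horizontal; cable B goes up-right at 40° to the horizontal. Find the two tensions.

ΣF_x = 0: −T_A·cos21° + T_B·cos40° = 0 → T_B = 1.2187·T_A.
ΣF_y = 0: T_A·sin21° + T_B·sin40° = 570.
Substitute: T_A·(0.358368 + 1.2187·0.642788) = 570 → T_A = 499.241 ≈ 499.2 N.
Then T_B = 1.2187 × 499.241 = 608.4 N.

T_A = 499.2 N, T_B = 608.4 N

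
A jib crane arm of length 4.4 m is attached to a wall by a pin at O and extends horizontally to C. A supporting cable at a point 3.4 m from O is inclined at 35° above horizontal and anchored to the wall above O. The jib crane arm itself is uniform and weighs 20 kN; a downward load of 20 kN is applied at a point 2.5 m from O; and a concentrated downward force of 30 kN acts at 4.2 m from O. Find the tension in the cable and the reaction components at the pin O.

T = 112.8 kN, O_x = 92.41 kN, O_y = 5.294 kN

ΣM about O: T·sin35°·3.4 − 20·2.2 − 20·2.5 − 30·4.2 = 0 → T = 220/(3.4·0.573576) = 112.811 ≈ 112.8 kN.
ΣF_x = 0: O_x − T·cos35° = 0 → O_x = 112.811 × 0.819152 = 92.41 kN.
ΣF_y = 0: O_y + T·sin35° − 20 − 20 − 30 = 0 → O_y = 70 − 112.811 × 0.573576 = 5.294 kN.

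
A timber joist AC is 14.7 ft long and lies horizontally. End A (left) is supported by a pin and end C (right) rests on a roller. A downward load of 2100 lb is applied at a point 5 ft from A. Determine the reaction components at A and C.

A_x = 0, A_y = 1386 lb, C_y = 714.3 lb

ΣM about A: C_y·14.7 − 2100·5 = 0 → C_y = 10500/14.7 = 714.286 ≈ 714.3 lb.
ΣF_y = 0: A_y + 714.286 − 2100 = 0 → A_y = 1386 lb.
ΣF_x = 0: no horizontal applied forces, so A_x = 0.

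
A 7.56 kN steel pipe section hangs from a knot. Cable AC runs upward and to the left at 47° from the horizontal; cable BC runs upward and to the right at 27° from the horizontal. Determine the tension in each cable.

T_AC = 7.007 kN, T_BC = 5.364 kN

ΣF_x = 0: −T_AC·cos47° + T_BC·cos27° = 0 → T_BC = 0.765425·T_AC.
ΣF_y = 0: T_AC·sin47° + T_BC·sin27° = 7.56.
Substitute: T_AC·(0.731354 + 0.765425·0.45399) = 7.56 → T_AC = 7.00747 ≈ 7.007 kN.
Then T_BC = 0.765425 × 7.00747 = 5.364 kN.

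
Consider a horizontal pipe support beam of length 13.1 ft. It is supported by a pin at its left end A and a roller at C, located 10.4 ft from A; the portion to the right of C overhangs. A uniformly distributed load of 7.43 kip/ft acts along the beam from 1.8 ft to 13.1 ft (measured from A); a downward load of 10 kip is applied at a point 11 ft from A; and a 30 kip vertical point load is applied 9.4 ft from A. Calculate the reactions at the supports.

A_x = 0, A_y = 26.12 kip, C_y = 97.84 kip

Resultant of the distributed load: 7.43 × 11.3 = 83.959 kip at 7.45 ft from A.
Moments about A: C_y·10.4 − (7.43·11.3)·7.45 − 10·11 − 30·9.4 = 0 → C_y = 1017.49455/10.4 = 97.836 ≈ 97.84 kip.
ΣF_y = 0: A_y + 97.836 − 7.43·11.3 − 10 − 30 = 0 → A_y = 26.12 kip.
ΣF_x = 0: no horizontal applied forces, so A_x = 0.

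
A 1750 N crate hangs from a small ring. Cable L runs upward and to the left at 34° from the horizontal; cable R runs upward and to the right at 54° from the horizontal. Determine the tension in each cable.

ΣF_x = 0: −T_L·cos34° + T_R·cos54° = 0 → T_R = 1.41044·T_L.
ΣF_y = 0: T_L·sin34° + T_R·sin54° = 1750.
Substitute: T_L·(0.559193 + 1.41044·0.809017) = 1750 → T_L = 1029.25 ≈ 1029 N.
Then T_R = 1.41044 × 1029.25 = 1452 N.

T_L = 1029 N, T_R = 1452 N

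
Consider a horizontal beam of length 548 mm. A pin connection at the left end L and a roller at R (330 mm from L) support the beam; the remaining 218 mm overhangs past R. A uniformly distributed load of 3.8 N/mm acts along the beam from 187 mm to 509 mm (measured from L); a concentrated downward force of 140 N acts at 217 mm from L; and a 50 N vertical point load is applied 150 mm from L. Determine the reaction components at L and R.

L_x = 0, L_y = 8.470 N, R_y = 1405 N

Resultant of the distributed load: 3.8 × 322 = 1223.6 N at 348 mm from L.
Moments about L: R_y·330 − (3.8·322)·348 − 140·217 − 50·150 = 0 → R_y = 463692.8/330 = 1405.13 ≈ 1405 N.
ΣF_y = 0: L_y + 1405.13 − 3.8·322 − 140 − 50 = 0 → L_y = 8.470 N.
ΣF_x = 0: no horizontal applied forces, so L_x = 0.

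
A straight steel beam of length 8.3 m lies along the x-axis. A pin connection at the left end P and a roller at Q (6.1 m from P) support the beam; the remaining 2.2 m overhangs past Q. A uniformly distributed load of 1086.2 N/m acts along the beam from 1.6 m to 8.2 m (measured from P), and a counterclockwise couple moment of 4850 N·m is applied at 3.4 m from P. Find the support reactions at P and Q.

P_x = 0, P_y = 2205 N, Q_y = 4964 N

Resultant of the distributed load: 1086.2 × 6.6 = 7168.92 N at 4.9 m from P.
ΣM about P: Q_y·6.1 − (1086.2·6.6)·4.9 + 4850 = 0 → Q_y = 30277.708/6.1 = 4963.56 ≈ 4964 N.
ΣF_y = 0: P_y + 4963.56 − 1086.2·6.6 = 0 → P_y = 2205 N.
ΣF_x = 0: no horizontal applied forces, so P_x = 0.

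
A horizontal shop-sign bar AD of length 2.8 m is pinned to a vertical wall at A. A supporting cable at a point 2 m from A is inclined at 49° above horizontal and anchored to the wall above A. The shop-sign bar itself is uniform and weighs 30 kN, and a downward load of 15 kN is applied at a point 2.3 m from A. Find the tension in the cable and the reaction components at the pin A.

T = 50.68 kN, A_x = 33.25 kN, A_y = 6.750 kN

ΣM about A: T·sin49°·2 − 30·1.4 − 15·2.3 = 0 → T = 76.5/(2·0.75471) = 50.6817 ≈ 50.68 kN.
ΣF_x = 0: A_x − T·cos49° = 0 → A_x = 50.6817 × 0.656059 = 33.25 kN.
ΣF_y = 0: A_y + T·sin49° − 30 − 15 = 0 → A_y = 45 − 50.6817 × 0.75471 = 6.750 kN.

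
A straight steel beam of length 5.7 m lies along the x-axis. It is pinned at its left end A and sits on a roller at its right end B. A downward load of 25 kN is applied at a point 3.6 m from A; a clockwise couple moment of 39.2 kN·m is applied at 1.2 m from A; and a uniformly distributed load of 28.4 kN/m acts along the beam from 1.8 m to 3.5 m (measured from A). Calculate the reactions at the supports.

A_x = 0, A_y = 28.17 kN, B_y = 45.11 kN

Resultant of the distributed load: 28.4 × 1.7 = 48.28 kN at 2.65 m from A.
Taking moments about A: B_y·5.7 − 25·3.6 − 39.2 − (28.4·1.7)·2.65 = 0 → B_y = 257.142/5.7 = 45.1126 ≈ 45.11 kN.
ΣF_y = 0: A_y + 45.1126 − 25 − 28.4·1.7 = 0 → A_y = 28.17 kN.
ΣF_x = 0: no horizontal applied forces, so A_x = 0.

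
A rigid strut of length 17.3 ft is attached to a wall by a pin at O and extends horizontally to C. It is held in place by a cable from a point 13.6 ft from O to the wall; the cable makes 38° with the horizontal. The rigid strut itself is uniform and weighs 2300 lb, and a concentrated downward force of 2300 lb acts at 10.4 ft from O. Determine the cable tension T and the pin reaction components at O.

T = 5233 lb, O_x = 4124 lb, O_y = 1378 lb

ΣM about O: T·sin38°·13.6 − 2300·8.65 − 2300·10.4 = 0 → T = 43815/(13.6·0.615661) = 5232.9 ≈ 5233 lb.
ΣF_x = 0: O_x − T·cos38° = 0 → O_x = 5232.9 × 0.788011 = 4124 lb.
ΣF_y = 0: O_y + T·sin38° − 2300 − 2300 = 0 → O_y = 4600 − 5232.9 × 0.615661 = 1378 lb.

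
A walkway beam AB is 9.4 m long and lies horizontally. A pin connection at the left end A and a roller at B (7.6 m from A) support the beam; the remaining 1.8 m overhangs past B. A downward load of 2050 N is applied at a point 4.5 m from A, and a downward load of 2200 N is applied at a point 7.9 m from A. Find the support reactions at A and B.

Moments about A: B_y·7.6 − 2050·4.5 − 2200·7.9 = 0 → B_y = 26605/7.6 = 3500.66 ≈ 3501 N.
ΣF_y = 0: A_y + 3500.66 − 2050 − 2200 = 0 → A_y = 749.3 N.
ΣF_x = 0: no horizontal applied forces, so A_x = 0.

A_x = 0, A_y = 749.3 N, B_y = 3501 N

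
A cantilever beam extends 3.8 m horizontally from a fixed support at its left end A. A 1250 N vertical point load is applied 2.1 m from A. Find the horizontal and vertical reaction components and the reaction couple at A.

ΣF_x = 0: A_x = 0.
ΣF_y = 0: A_y − 1250 = 0 → A_y = 1250 N.
ΣM about A: M_A − 1250·2.1 = 0 → M_A = 2625 N·m.

A_x = 0, A_y = 1250 N, M_A = 2625 N·m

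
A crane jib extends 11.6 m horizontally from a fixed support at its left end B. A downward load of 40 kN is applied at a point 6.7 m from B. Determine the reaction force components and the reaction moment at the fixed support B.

ΣF_x = 0: B_x = 0.
ΣF_y = 0: B_y − 40 = 0 → B_y = 40.00 kN.
ΣM about B: M_B − 40·6.7 = 0 → M_B = 268.0 kN·m.

B_x = 0, B_y = 40.00 kN, M_B = 268.0 kN·m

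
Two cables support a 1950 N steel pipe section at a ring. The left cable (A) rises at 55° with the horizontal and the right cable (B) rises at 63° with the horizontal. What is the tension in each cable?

ΣF_x = 0: −T_A·cos55° + T_B·cos63° = 0 → T_B = 1.26341·T_A.
ΣF_y = 0: T_A·sin55° + T_B·sin63° = 1950.
Substitute: T_A·(0.819152 + 1.26341·0.891007) = 1950 → T_A = 1002.64 ≈ 1003 N.
Then T_B = 1.26341 × 1002.64 = 1267 N.

T_A = 1003 N, T_B = 1267 N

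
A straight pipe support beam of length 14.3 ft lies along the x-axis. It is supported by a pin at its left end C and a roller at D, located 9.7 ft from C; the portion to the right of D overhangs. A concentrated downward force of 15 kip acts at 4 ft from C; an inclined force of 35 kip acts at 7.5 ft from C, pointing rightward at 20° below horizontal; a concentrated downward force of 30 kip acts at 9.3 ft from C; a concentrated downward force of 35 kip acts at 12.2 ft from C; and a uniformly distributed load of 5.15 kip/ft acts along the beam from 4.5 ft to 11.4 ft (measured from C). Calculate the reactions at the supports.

C_x = -32.89 kip, C_y = 10.16 kip, D_y = 117.3 kip

Resultant of the distributed load: 5.15 × 6.9 = 35.535 kip at 7.95 ft from C.
Taking moments about C: D_y·9.7 − 15·4 − 35·sin20°·7.5 − 30·9.3 − 35·12.2 − (5.15·6.9)·7.95 = 0 → D_y = 1138.28/9.7 = 117.348 ≈ 117.3 kip.
ΣF_y = 0: C_y + 117.348 − 15 − 35·sin20° − 30 − 35 − 5.15·6.9 = 0 → C_y = 10.16 kip.
ΣF_x = 0: C_x + 35·cos20° = 0 → C_x = -32.89 kip.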